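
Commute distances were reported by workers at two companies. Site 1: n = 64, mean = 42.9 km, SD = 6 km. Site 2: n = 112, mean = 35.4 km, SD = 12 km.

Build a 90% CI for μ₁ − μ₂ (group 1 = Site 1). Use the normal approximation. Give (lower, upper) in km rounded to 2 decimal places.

Standard errors of each mean: 6/√64 = 0.7500 and 12/√112 = 1.1339.
SE(x̄₁ − x̄₂) = √(0.7500² + 1.1339²) = 1.3595 for independent samples with unequal variances.
With z* = 1.645, the margin is 1.645 × 1.3595 = 2.2364.
x̄₁ − x̄₂ = 42.9 − 35.4 = 7.5000; the interval is 7.5000 ± 2.2364 = (5.26, 9.74).

(5.26, 9.74)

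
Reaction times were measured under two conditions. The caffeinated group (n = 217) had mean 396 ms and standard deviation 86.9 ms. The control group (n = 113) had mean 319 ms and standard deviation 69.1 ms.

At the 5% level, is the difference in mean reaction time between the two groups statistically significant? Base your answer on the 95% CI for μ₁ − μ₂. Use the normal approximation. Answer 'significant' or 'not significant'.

Per-group SEs: s₁/√n₁ = 86.9/√217 = 5.8992, s₂/√n₂ = 69.1/√113 = 6.5004.
Unpooled SE of the difference: √(34.80056064 + 42.25520016) = 8.7781.
Margin of error = z* · SE = 1.960 × 8.7781 = 17.2051.
x̄₁ − x̄₂ = 396 − 319 = 77.0000.
CI: 77.0000 ± 17.2051 = (59.7949, 94.2051).
The interval (59.7949, 94.2051) does not contain 0, so the difference is significant.

significant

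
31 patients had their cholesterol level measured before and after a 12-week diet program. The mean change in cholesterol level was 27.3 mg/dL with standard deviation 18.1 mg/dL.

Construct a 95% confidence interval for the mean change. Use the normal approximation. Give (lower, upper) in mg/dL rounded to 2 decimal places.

(20.93, 33.67)

Paired design: SE = s_d/√n = 18.1/√31 = 3.2509.
z* = 1.960; margin of error = 1.960 × 3.2509 = 6.3718.
27.3 ± 6.3718 → (20.93, 33.67).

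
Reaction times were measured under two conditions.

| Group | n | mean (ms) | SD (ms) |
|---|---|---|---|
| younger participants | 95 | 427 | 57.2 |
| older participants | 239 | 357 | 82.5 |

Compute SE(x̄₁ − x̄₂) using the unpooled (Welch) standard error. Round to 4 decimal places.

SE₁ = s₁/√n₁ = 57.2/√95 = 5.8686; SE₂ = 82.5/√239 = 5.3365.
Independent samples, unequal variances: SE_diff = √(SE₁² + SE₂²) = √(34.44046596 + 28.47823225) = 7.9321.

7.9321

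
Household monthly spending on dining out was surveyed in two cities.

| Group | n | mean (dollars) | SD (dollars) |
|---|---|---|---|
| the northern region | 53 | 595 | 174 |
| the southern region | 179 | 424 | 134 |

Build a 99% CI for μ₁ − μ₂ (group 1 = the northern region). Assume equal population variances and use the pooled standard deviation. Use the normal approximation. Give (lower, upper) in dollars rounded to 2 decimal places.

s_p = √[((n₁−1)s₁² + (n₂−1)s₂²)/(n₁+n₂−2)] = √[(52·174² + 178·134²)/230] = 144.0187.
SE = 144.0187·√(1/53 + 1/179) = 22.5216.
With z* = 2.576, margin = 2.576 × 22.5216 = 58.0156.
x̄₁ − x̄₂ = 595 − 424 = 171.0000; interval 171.0000 ± 58.0156 = (112.98, 229.02).

(112.98, 229.02)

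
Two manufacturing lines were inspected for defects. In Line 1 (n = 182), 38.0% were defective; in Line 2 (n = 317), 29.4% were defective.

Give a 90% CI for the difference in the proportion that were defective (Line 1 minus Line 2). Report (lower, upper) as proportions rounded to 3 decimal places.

(0.013, 0.159)

The two standard errors are √(0.3800×0.6200/182) = 0.03598 and √(0.2940×0.7060/317) = 0.02559.
Because the samples are independent, SE_diff = √(0.03598² + 0.02559²) = 0.04415.
Using z* = 1.645 for 90%, ME = 1.645 × 0.04415 = 0.07263.
p̂₁ − p̂₂ = 0.0860; interval 0.0860 ± 0.07263 gives (0.013, 0.159).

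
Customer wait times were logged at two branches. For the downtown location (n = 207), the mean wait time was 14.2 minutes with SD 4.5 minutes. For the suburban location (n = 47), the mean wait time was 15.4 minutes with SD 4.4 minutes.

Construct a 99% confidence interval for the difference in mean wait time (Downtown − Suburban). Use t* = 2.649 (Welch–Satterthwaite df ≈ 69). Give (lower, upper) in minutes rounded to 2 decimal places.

(-3.09, 0.69)

Per-group SEs: s₁/√n₁ = 4.5/√207 = 0.3128, s₂/√n₂ = 4.4/√47 = 0.6418.
Unpooled SE of the difference: √(0.09784384 + 0.41190724) = 0.7140.
Margin of error = t* · SE = 2.649 × 0.7140 = 1.8914.
x̄₁ − x̄₂ = 14.2 − 15.4 = -1.2000.
CI: -1.2000 ± 1.8914 = (-3.09, 0.69).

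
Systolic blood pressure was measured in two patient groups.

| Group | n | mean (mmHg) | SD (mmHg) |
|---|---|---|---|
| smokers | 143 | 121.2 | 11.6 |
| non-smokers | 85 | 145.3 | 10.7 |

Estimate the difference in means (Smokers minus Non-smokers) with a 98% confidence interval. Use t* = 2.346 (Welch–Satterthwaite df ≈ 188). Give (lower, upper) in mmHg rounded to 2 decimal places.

SE₁ = s₁/√n₁ = 11.6/√143 = 0.9700; SE₂ = 10.7/√85 = 1.1606.
Independent samples, unequal variances: SE_diff = √(SE₁² + SE₂²) = √(0.9409 + 1.34699236) = 1.5126.
t* = 2.346, so margin of error = 2.346 × 1.5126 = 3.5486.
Difference in means = 121.2 − 145.3 = -24.1000.
-24.1000 ± 3.5486 → (-27.65, -20.55).

(-27.65, -20.55)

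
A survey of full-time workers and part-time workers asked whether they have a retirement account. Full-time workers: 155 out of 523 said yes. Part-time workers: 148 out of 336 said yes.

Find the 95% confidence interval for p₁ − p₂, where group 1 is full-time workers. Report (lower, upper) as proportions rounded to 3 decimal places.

(-0.210, -0.078)

First, p̂₁ = 155/523 = 0.2964; p̂₂ = 148/336 = 0.4405.
The two standard errors are √(0.2964×0.7036/523) = 0.01997 and √(0.4405×0.5595/336) = 0.02708.
Because the samples are independent, SE_diff = √(0.01997² + 0.02708²) = 0.03365.
Using z* = 1.960 for 95%, ME = 1.960 × 0.03365 = 0.06595.
p̂₁ − p̂₂ = -0.1441; interval -0.1441 ± 0.06595 gives (-0.210, -0.078).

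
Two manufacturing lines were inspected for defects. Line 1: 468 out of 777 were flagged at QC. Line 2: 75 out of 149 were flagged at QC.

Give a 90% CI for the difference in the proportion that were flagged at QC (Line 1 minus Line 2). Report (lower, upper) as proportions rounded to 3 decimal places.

(0.026, 0.172)

Sample proportions: 468/777 = 0.6023, 75/149 = 0.5034.
Each SE is √(p̂(1−p̂)/n): √(0.6023·0.3977/777) = 0.01756 and √(0.5034·0.4966/149) = 0.04096.
SE(p̂₁ − p̂₂) = √(SE₁² + SE₂²) = √(0.0003083536 + 0.0016777216) = 0.04457, since the two samples are independent.
At 90% confidence z* = 1.645; margin = 1.645 × 0.04457 = 0.07332.
The difference is 0.6023 − 0.5034 = 0.0989, so the interval is 0.0989 ± 0.07332 = (0.026, 0.172).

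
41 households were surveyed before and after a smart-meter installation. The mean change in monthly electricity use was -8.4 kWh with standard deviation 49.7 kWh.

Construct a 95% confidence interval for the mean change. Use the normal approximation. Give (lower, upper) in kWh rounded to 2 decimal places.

Paired design: SE = s_d/√n = 49.7/√41 = 7.7618.
z* = 1.960; margin of error = 1.960 × 7.7618 = 15.2131.
-8.4 ± 15.2131 → (-23.61, 6.81).

(-23.61, 6.81)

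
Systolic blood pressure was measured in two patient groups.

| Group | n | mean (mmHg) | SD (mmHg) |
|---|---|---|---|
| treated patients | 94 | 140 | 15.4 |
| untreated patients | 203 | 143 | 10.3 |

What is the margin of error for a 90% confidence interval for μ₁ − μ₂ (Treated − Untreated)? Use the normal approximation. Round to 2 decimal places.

Standard errors of each mean: 15.4/√94 = 1.5884 and 10.3/√203 = 0.7229.
SE(x̄₁ − x̄₂) = √(1.5884² + 0.7229²) = 1.7452 for independent samples with unequal variances.
With z* = 1.645, the margin is 1.645 × 1.7452 = 2.8709.

2.87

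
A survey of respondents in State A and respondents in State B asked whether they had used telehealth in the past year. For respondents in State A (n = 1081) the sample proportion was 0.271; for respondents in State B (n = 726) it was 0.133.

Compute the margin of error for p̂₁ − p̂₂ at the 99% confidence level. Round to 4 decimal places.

SE₁ = √(p̂₁(1−p̂₁)/n₁) = √(0.2710·0.7290/1081) = 0.01352; SE₂ = √(0.1330·0.8670/726) = 0.01260.
Independent samples: SE of the difference = √(SE₁² + SE₂²) = √(0.0001827904 + 0.00015876) = 0.01848.
z* for 99% confidence is 2.576, so the margin of error is 2.576 × 0.01848 = 0.04760.

0.0476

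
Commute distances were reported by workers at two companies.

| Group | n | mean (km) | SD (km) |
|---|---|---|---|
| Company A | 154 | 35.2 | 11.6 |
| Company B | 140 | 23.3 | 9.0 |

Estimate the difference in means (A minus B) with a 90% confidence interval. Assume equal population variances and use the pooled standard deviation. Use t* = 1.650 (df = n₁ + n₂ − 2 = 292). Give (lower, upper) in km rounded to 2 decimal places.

(9.89, 13.91)

s_p = √[((n₁−1)s₁² + (n₂−1)s₂²)/(n₁+n₂−2)] = √[(153·11.6² + 139·9.0²)/292] = 10.4434.
SE = 10.4434·√(1/154 + 1/140) = 1.2195.
With t* = 1.650, margin = 1.650 × 1.2195 = 2.0122.
x̄₁ − x̄₂ = 35.2 − 23.3 = 11.9000; interval 11.9000 ± 2.0122 = (9.89, 13.91).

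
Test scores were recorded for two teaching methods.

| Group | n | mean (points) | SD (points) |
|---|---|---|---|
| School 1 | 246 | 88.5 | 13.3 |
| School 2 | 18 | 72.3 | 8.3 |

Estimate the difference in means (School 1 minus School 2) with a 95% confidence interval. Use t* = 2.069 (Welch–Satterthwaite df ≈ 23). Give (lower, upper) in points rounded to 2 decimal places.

Per-group SEs: s₁/√n₁ = 13.3/√246 = 0.8480, s₂/√n₂ = 8.3/√18 = 1.9563.
Unpooled SE of the difference: √(0.719104 + 3.82710969) = 2.1322.
Margin of error = t* · SE = 2.069 × 2.1322 = 4.4115.
x̄₁ − x̄₂ = 88.5 − 72.3 = 16.2000.
CI: 16.2000 ± 4.4115 = (11.79, 20.61).

(11.79, 20.61)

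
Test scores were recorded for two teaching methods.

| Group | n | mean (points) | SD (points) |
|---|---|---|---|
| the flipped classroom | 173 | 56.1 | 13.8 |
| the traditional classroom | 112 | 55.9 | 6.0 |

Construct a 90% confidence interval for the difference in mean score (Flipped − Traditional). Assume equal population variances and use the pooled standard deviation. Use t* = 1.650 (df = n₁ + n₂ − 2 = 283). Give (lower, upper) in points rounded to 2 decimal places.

Pooled variance s_p² = [172·13.8² + 111·6.0²] / (173+112−2) = 129.8646, so s_p = 11.3958.
SE_diff = s_p·√(1/n₁ + 1/n₂) = 11.3958·√(1/173 + 1/112) = 1.3821.
t* = 1.650; margin = 1.650 × 1.3821 = 2.2805.
Difference = 56.1 − 55.9 = 0.2000.
0.2000 ± 2.2805 → (-2.08, 2.48).

(-2.08, 2.48)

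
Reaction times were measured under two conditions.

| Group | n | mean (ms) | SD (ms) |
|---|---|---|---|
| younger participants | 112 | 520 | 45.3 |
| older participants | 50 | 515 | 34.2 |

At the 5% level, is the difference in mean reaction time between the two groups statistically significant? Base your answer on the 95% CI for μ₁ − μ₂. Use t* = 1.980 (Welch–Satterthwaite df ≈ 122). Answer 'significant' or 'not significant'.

Per-group SEs: s₁/√n₁ = 45.3/√112 = 4.2804, s₂/√n₂ = 34.2/√50 = 4.8366.
Unpooled SE of the difference: √(18.32182416 + 23.39269956) = 6.4587.
Margin of error = t* · SE = 1.980 × 6.4587 = 12.7882.
x̄₁ − x̄₂ = 520 − 515 = 5.0000.
CI: 5.0000 ± 12.7882 = (-7.7882, 17.7882).
The interval (-7.7882, 17.7882) contains 0, so the difference is not significant.

not significant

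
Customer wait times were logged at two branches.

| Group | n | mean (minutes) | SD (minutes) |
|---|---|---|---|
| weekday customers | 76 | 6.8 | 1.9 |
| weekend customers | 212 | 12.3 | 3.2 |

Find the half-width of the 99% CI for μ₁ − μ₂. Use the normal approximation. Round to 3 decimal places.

0.797

SE₁ = s₁/√n₁ = 1.9/√76 = 0.2179; SE₂ = 3.2/√212 = 0.2198.
Independent samples, unequal variances: SE_diff = √(SE₁² + SE₂²) = √(0.04748041 + 0.04831204) = 0.3095.
z* = 2.576, so margin of error = 2.576 × 0.3095 = 0.7973.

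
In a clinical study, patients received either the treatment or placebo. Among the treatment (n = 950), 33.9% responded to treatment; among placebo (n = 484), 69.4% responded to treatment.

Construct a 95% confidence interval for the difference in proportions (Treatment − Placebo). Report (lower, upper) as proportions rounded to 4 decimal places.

SE₁ = √(p̂₁(1−p̂₁)/n₁) = √(0.3390·0.6610/950) = 0.01536; SE₂ = √(0.6940·0.3060/484) = 0.02095.
Independent samples: SE of the difference = √(SE₁² + SE₂²) = √(0.0002359296 + 0.0004389025) = 0.02598.
z* for 95% confidence is 1.960, so the margin of error is 1.960 × 0.02598 = 0.05092.
Point estimate p̂₁ − p̂₂ = 0.3390 − 0.6940 = -0.3550.
-0.3550 ± 0.05092 → (-0.4059, -0.3041).

(-0.4059, -0.3041)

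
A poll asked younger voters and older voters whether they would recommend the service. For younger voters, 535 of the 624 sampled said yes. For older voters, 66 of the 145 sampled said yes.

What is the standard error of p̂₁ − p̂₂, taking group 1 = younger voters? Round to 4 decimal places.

0.0437

Sample proportions: 535/624 = 0.8574, 66/145 = 0.4552.
Each SE is √(p̂(1−p̂)/n): √(0.8574·0.1426/624) = 0.01400 and √(0.4552·0.5448/145) = 0.04136.
SE(p̂₁ − p̂₂) = √(SE₁² + SE₂²) = √(0.000196 + 0.0017106496) = 0.04367, since the two samples are independent.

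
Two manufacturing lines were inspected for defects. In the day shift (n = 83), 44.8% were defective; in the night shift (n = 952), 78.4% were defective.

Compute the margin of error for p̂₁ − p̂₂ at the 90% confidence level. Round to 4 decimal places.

SE₁ = √(p̂₁(1−p̂₁)/n₁) = √(0.4480·0.5520/83) = 0.05458; SE₂ = √(0.7840·0.2160/952) = 0.01334.
Independent samples: SE of the difference = √(SE₁² + SE₂²) = √(0.0029789764 + 0.0001779556) = 0.05619.
z* for 90% confidence is 1.645, so the margin of error is 1.645 × 0.05619 = 0.09243.

0.0924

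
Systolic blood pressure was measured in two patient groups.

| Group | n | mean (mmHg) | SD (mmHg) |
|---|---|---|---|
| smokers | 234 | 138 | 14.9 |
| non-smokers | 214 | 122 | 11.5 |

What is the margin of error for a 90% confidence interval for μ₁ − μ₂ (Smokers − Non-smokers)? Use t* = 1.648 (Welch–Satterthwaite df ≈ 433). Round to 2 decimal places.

2.06

SE₁ = s₁/√n₁ = 14.9/√234 = 0.9740; SE₂ = 11.5/√214 = 0.7861.
Independent samples, unequal variances: SE_diff = √(SE₁² + SE₂²) = √(0.948676 + 0.61795321) = 1.2517.
t* = 1.648, so margin of error = 1.648 × 1.2517 = 2.0628.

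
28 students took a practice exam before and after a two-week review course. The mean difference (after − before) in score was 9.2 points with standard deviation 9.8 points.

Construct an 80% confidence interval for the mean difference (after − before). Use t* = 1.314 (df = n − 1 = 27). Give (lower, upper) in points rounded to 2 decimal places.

(6.77, 11.63)

Paired design: SE = s_d/√n = 9.8/√28 = 1.8520.
t* = 1.314; margin of error = 1.314 × 1.8520 = 2.4335.
9.2 ± 2.4335 → (6.77, 11.63).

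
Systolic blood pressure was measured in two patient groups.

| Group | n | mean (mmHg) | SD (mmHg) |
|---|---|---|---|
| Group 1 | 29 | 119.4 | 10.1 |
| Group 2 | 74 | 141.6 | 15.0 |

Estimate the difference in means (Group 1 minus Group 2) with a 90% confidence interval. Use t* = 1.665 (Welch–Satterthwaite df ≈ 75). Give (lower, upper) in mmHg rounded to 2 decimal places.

(-26.46, -17.94)

Per-group SEs: s₁/√n₁ = 10.1/√29 = 1.8755, s₂/√n₂ = 15.0/√74 = 1.7437.
Unpooled SE of the difference: √(3.51750025 + 3.04048969) = 2.5609.
Margin of error = t* · SE = 1.665 × 2.5609 = 4.2639.
x̄₁ − x̄₂ = 119.4 − 141.6 = -22.2000.
CI: -22.2000 ± 4.2639 = (-26.46, -17.94).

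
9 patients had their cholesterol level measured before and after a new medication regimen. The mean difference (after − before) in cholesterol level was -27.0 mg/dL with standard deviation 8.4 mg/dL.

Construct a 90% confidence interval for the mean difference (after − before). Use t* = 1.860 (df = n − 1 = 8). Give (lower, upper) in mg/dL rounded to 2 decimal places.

This is a matched-pairs design, so SE = s_d/√n = 8.4/√9 = 2.8000.
Margin = 1.860 × 2.8000 = 5.2080; the interval is -27.0 ± 5.2080 = (-32.21, -21.79).

(-32.21, -21.79)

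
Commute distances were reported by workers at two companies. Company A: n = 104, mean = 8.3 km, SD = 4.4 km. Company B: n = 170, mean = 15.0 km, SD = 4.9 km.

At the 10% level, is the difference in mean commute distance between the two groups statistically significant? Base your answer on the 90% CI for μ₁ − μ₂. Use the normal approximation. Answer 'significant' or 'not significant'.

Per-group SEs: s₁/√n₁ = 4.4/√104 = 0.4315, s₂/√n₂ = 4.9/√170 = 0.3758.
Unpooled SE of the difference: √(0.18619225 + 0.14122564) = 0.5722.
Margin of error = z* · SE = 1.645 × 0.5722 = 0.9413.
x̄₁ − x̄₂ = 8.3 − 15.0 = -6.7000.
CI: -6.7000 ± 0.9413 = (-7.6413, -5.7587).
The interval (-7.6413, -5.7587) does not contain 0, so the difference is significant.

significant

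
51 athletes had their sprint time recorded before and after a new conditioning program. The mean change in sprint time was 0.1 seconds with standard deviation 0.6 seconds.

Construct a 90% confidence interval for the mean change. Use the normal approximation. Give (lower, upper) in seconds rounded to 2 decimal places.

(-0.04, 0.24)

This is a matched-pairs design, so SE = s_d/√n = 0.6/√51 = 0.0840.
Margin = 1.645 × 0.0840 = 0.1382; the interval is 0.1 ± 0.1382 = (-0.04, 0.24).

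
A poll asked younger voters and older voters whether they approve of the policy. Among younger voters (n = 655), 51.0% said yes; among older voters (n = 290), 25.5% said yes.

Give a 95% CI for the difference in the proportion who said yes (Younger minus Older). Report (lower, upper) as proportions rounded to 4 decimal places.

(0.1919, 0.3181)

Each SE is √(p̂(1−p̂)/n): √(0.5100·0.4900/655) = 0.01953 and √(0.2550·0.7450/290) = 0.02559.
SE(p̂₁ − p̂₂) = √(SE₁² + SE₂²) = √(0.0003814209 + 0.0006548481) = 0.03219, since the two samples are independent.
At 95% confidence z* = 1.960; margin = 1.960 × 0.03219 = 0.06309.
The difference is 0.5100 − 0.2550 = 0.2550, so the interval is 0.2550 ± 0.06309 = (0.1919, 0.3181).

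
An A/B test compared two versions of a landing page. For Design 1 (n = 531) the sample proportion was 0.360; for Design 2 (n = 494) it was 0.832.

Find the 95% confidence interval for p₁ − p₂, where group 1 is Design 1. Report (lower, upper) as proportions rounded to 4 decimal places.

SE₁ = √(p̂₁(1−p̂₁)/n₁) = √(0.3600·0.6400/531) = 0.02083; SE₂ = √(0.8320·0.1680/494) = 0.01682.
Independent samples: SE of the difference = √(SE₁² + SE₂²) = √(0.0004338889 + 0.0002829124) = 0.02677.
z* for 95% confidence is 1.960, so the margin of error is 1.960 × 0.02677 = 0.05247.
Point estimate p̂₁ − p̂₂ = 0.3600 − 0.8320 = -0.4720.
-0.4720 ± 0.05247 → (-0.5245, -0.4195).

(-0.5245, -0.4195)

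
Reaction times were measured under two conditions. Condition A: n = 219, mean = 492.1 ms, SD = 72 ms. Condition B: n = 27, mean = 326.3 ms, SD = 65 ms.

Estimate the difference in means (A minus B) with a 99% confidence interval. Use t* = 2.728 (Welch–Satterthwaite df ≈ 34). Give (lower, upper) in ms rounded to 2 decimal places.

Standard errors of each mean: 72/√219 = 4.8653 and 65/√27 = 12.5093.
SE(x̄₁ − x̄₂) = √(4.8653² + 12.5093²) = 13.4221 for independent samples with unequal variances.
With t* = 2.728, the margin is 2.728 × 13.4221 = 36.6155.
x̄₁ − x̄₂ = 492.1 − 326.3 = 165.8000; the interval is 165.8000 ± 36.6155 = (129.18, 202.42).

(129.18, 202.42)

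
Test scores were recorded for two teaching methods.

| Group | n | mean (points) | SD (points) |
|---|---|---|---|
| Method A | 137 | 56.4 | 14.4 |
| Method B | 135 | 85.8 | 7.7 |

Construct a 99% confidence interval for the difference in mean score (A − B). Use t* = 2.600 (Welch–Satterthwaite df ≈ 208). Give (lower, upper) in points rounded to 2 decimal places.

Standard errors of each mean: 14.4/√137 = 1.2303 and 7.7/√135 = 0.6627.
SE(x̄₁ − x̄₂) = √(1.2303² + 0.6627²) = 1.3974 for independent samples with unequal variances.
With t* = 2.600, the margin is 2.600 × 1.3974 = 3.6332.
x̄₁ − x̄₂ = 56.4 − 85.8 = -29.4000; the interval is -29.4000 ± 3.6332 = (-33.03, -25.77).

(-33.03, -25.77)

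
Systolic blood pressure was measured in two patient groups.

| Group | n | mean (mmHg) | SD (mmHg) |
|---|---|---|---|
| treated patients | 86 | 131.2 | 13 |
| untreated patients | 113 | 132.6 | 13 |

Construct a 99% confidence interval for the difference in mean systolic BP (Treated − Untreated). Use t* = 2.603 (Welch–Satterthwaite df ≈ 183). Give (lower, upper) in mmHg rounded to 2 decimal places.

(-6.24, 3.44)

Per-group SEs: s₁/√n₁ = 13/√86 = 1.4018, s₂/√n₂ = 13/√113 = 1.2229.
Unpooled SE of the difference: √(1.96504324 + 1.49548441) = 1.8602.
Margin of error = t* · SE = 2.603 × 1.8602 = 4.8421.
x̄₁ − x̄₂ = 131.2 − 132.6 = -1.4000.
CI: -1.4000 ± 4.8421 = (-6.24, 3.44).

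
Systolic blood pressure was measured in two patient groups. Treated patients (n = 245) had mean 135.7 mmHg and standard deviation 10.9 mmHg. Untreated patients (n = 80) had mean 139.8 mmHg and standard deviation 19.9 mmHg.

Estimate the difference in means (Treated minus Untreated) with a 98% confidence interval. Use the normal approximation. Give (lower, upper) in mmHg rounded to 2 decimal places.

Standard errors of each mean: 10.9/√245 = 0.6964 and 19.9/√80 = 2.2249.
SE(x̄₁ − x̄₂) = √(0.6964² + 2.2249²) = 2.3313 for independent samples with unequal variances.
With z* = 2.326, the margin is 2.326 × 2.3313 = 5.4226.
x̄₁ − x̄₂ = 135.7 − 139.8 = -4.1000; the interval is -4.1000 ± 5.4226 = (-9.52, 1.32).

(-9.52, 1.32)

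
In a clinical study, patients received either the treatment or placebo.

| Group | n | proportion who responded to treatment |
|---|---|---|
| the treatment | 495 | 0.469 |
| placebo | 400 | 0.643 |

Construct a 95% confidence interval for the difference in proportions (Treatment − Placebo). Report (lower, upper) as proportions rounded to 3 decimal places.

(-0.238, -0.110)

Each SE is √(p̂(1−p̂)/n): √(0.4690·0.5310/495) = 0.02243 and √(0.6430·0.3570/400) = 0.02396.
SE(p̂₁ − p̂₂) = √(SE₁² + SE₂²) = √(0.0005031049 + 0.0005740816) = 0.03282, since the two samples are independent.
At 95% confidence z* = 1.960; margin = 1.960 × 0.03282 = 0.06433.
The difference is 0.4690 − 0.6430 = -0.1740, so the interval is -0.1740 ± 0.06433 = (-0.238, -0.110).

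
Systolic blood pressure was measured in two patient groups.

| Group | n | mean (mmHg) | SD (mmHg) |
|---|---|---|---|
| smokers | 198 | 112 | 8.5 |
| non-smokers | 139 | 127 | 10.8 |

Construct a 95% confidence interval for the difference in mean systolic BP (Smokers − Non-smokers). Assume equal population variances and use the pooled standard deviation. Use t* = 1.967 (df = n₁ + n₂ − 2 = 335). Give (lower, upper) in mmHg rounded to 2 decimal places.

(-17.07, -12.93)

Pooled variance s_p² = [197·8.5² + 138·10.8²] / (198+139−2) = 90.5360, so s_p = 9.5150.
SE_diff = s_p·√(1/n₁ + 1/n₂) = 9.5150·√(1/198 + 1/139) = 1.0529.
t* = 1.967; margin = 1.967 × 1.0529 = 2.0711.
Difference = 112 − 127 = -15.0000.
-15.0000 ± 2.0711 → (-17.07, -12.93).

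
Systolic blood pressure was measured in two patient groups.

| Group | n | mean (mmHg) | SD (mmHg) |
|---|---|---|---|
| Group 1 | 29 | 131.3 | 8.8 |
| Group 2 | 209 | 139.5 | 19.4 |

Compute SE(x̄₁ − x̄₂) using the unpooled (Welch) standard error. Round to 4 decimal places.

Standard errors of each mean: 8.8/√29 = 1.6341 and 19.4/√209 = 1.3419.
SE(x̄₁ − x̄₂) = √(1.6341² + 1.3419²) = 2.1145 for independent samples with unequal variances.

2.1145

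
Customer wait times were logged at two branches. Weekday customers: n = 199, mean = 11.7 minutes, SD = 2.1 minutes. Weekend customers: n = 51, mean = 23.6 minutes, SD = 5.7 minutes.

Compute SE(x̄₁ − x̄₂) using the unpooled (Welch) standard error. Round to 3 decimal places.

SE₁ = s₁/√n₁ = 2.1/√199 = 0.1489; SE₂ = 5.7/√51 = 0.7982.
Independent samples, unequal variances: SE_diff = √(SE₁² + SE₂²) = √(0.02217121 + 0.63712324) = 0.8120.

0.812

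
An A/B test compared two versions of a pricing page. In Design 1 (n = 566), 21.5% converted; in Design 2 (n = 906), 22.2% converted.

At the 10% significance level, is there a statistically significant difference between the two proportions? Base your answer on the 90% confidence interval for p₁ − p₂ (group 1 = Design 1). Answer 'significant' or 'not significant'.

SE₁ = √(p̂₁(1−p̂₁)/n₁) = √(0.2150·0.7850/566) = 0.01727; SE₂ = √(0.2220·0.7780/906) = 0.01381.
Independent samples: SE of the difference = √(SE₁² + SE₂²) = √(0.0002982529 + 0.0001907161) = 0.02211.
z* for 90% confidence is 1.645, so the margin of error is 1.645 × 0.02211 = 0.03637.
Point estimate p̂₁ − p̂₂ = 0.2150 − 0.2220 = -0.0070.
-0.0070 ± 0.03637 → (-0.04337, 0.02937).
The interval (-0.04337, 0.02937) contains 0, so the difference is not significant.

not significant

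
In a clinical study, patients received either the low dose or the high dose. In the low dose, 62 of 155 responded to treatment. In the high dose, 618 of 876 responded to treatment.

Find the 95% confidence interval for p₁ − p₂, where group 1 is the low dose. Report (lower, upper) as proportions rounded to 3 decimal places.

Sample proportions: 62/155 = 0.4000, 618/876 = 0.7055.
Each SE is √(p̂(1−p̂)/n): √(0.4000·0.6000/155) = 0.03935 and √(0.7055·0.2945/876) = 0.01540.
SE(p̂₁ − p̂₂) = √(SE₁² + SE₂²) = √(0.0015484225 + 0.00023716) = 0.04226, since the two samples are independent.
At 95% confidence z* = 1.960; margin = 1.960 × 0.04226 = 0.08283.
The difference is 0.4000 − 0.7055 = -0.3055, so the interval is -0.3055 ± 0.08283 = (-0.388, -0.223).

(-0.388, -0.223)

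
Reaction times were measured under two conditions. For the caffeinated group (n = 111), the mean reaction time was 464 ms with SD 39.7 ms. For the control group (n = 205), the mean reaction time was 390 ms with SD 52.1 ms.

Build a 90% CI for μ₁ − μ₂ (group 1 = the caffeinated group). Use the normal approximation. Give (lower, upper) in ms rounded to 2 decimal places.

(65.38, 82.62)

SE₁ = s₁/√n₁ = 39.7/√111 = 3.7682; SE₂ = 52.1/√205 = 3.6388.
Independent samples, unequal variances: SE_diff = √(SE₁² + SE₂²) = √(14.19933124 + 13.24086544) = 5.2383.
z* = 1.645, so margin of error = 1.645 × 5.2383 = 8.6170.
Difference in means = 464 − 390 = 74.0000.
74.0000 ± 8.6170 → (65.38, 82.62).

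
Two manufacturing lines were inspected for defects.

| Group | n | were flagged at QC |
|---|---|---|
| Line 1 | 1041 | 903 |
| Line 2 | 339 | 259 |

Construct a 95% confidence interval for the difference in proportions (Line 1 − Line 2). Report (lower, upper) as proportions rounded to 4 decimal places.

(0.0537, 0.1531)

p̂₁ = 903/1041 = 0.8674 and p̂₂ = 259/339 = 0.7640.
SE₁ = √(p̂₁(1−p̂₁)/n₁) = √(0.8674·0.1326/1041) = 0.01051; SE₂ = √(0.7640·0.2360/339) = 0.02306.
Independent samples: SE of the difference = √(SE₁² + SE₂²) = √(0.0001104601 + 0.0005317636) = 0.02534.
z* for 95% confidence is 1.960, so the margin of error is 1.960 × 0.02534 = 0.04967.
Point estimate p̂₁ − p̂₂ = 0.8674 − 0.7640 = 0.1034.
0.1034 ± 0.04967 → (0.0537, 0.1531).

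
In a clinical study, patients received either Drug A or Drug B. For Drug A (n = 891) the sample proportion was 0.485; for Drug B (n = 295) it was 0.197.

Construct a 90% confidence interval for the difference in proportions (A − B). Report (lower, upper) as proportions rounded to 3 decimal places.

SE₁ = √(p̂₁(1−p̂₁)/n₁) = √(0.4850·0.5150/891) = 0.01674; SE₂ = √(0.1970·0.8030/295) = 0.02316.
Independent samples: SE of the difference = √(SE₁² + SE₂²) = √(0.0002802276 + 0.0005363856) = 0.02858.
z* for 90% confidence is 1.645, so the margin of error is 1.645 × 0.02858 = 0.04701.
Point estimate p̂₁ − p̂₂ = 0.4850 − 0.1970 = 0.2880.
0.2880 ± 0.04701 → (0.241, 0.335).

(0.241, 0.335)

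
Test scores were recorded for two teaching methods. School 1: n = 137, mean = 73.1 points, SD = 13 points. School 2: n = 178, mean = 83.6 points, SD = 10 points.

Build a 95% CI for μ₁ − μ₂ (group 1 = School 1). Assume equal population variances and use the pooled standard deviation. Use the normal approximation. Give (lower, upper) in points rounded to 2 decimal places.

(-13.04, -7.96)

Pooled variance s_p² = [136·13² + 177·10²] / (137+178−2) = 129.9808, so s_p = 11.4009.
SE_diff = s_p·√(1/n₁ + 1/n₂) = 11.4009·√(1/137 + 1/178) = 1.2958.
z* = 1.960; margin = 1.960 × 1.2958 = 2.5398.
Difference = 73.1 − 83.6 = -10.5000.
-10.5000 ± 2.5398 → (-13.04, -7.96).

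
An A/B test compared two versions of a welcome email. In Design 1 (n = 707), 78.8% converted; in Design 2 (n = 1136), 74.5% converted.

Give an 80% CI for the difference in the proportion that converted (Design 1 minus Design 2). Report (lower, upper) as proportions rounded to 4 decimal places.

(0.0172, 0.0688)

SE₁ = √(p̂₁(1−p̂₁)/n₁) = √(0.7880·0.2120/707) = 0.01537; SE₂ = √(0.7450·0.2550/1136) = 0.01293.
Independent samples: SE of the difference = √(SE₁² + SE₂²) = √(0.0002362369 + 0.0001671849) = 0.02009.
z* for 80% confidence is 1.282, so the margin of error is 1.282 × 0.02009 = 0.02576.
Point estimate p̂₁ − p̂₂ = 0.7880 − 0.7450 = 0.0430.
0.0430 ± 0.02576 → (0.0172, 0.0688).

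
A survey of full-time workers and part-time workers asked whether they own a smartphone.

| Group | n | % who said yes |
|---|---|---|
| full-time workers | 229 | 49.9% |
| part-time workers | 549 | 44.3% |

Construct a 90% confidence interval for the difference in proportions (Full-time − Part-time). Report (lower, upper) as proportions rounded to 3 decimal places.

The two standard errors are √(0.4990×0.5010/229) = 0.03304 and √(0.4430×0.5570/549) = 0.02120.
Because the samples are independent, SE_diff = √(0.03304² + 0.02120²) = 0.03926.
Using z* = 1.645 for 90%, ME = 1.645 × 0.03926 = 0.06458.
p̂₁ − p̂₂ = 0.0560; interval 0.0560 ± 0.06458 gives (-0.009, 0.121).

(-0.009, 0.121)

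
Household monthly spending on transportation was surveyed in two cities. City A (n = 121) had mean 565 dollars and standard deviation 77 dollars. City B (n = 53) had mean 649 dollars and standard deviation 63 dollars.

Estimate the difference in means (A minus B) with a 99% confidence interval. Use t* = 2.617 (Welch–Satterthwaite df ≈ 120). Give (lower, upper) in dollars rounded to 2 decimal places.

Per-group SEs: s₁/√n₁ = 77/√121 = 7.0000, s₂/√n₂ = 63/√53 = 8.6537.
Unpooled SE of the difference: √(49.0 + 74.88652369) = 11.1304.
Margin of error = t* · SE = 2.617 × 11.1304 = 29.1283.
x̄₁ − x̄₂ = 565 − 649 = -84.0000.
CI: -84.0000 ± 29.1283 = (-113.13, -54.87).

(-113.13, -54.87)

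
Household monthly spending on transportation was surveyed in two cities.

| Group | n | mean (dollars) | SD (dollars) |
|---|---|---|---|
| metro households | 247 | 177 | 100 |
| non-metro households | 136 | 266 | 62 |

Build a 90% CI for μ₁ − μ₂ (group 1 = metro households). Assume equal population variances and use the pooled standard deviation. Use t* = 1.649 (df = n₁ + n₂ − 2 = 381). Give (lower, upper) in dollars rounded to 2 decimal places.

Pooled variance s_p² = [246·100² + 135·62²] / (247+136−2) = 7818.7402, so s_p = 88.4236.
SE_diff = s_p·√(1/n₁ + 1/n₂) = 88.4236·√(1/247 + 1/136) = 9.4417.
t* = 1.649; margin = 1.649 × 9.4417 = 15.5694.
Difference = 177 − 266 = -89.0000.
-89.0000 ± 15.5694 → (-104.57, -73.43).

(-104.57, -73.43)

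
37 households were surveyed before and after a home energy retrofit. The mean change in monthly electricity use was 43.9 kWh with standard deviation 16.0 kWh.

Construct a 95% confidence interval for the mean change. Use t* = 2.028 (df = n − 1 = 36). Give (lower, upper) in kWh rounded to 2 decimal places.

Paired design: SE = s_d/√n = 16.0/√37 = 2.6304.
t* = 2.028; margin of error = 2.028 × 2.6304 = 5.3345.
43.9 ± 5.3345 → (38.57, 49.23).

(38.57, 49.23)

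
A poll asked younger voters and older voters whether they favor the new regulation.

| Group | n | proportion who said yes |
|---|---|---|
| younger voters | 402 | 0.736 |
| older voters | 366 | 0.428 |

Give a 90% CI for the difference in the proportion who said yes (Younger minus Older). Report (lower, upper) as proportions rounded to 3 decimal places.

(0.252, 0.364)

SE₁ = √(p̂₁(1−p̂₁)/n₁) = √(0.7360·0.2640/402) = 0.02199; SE₂ = √(0.4280·0.5720/366) = 0.02586.
Independent samples: SE of the difference = √(SE₁² + SE₂²) = √(0.0004835601 + 0.0006687396) = 0.03395.
z* for 90% confidence is 1.645, so the margin of error is 1.645 × 0.03395 = 0.05585.
Point estimate p̂₁ − p̂₂ = 0.7360 − 0.4280 = 0.3080.
0.3080 ± 0.05585 → (0.252, 0.364).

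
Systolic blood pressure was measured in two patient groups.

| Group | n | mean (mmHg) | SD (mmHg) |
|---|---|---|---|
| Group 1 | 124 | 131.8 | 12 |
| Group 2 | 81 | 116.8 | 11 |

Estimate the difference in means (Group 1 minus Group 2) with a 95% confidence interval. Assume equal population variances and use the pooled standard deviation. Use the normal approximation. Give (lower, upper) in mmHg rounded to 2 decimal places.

Pooled variance s_p² = [123·12² + 80·11²] / (124+81−2) = 134.9360, so s_p = 11.6162.
SE_diff = s_p·√(1/n₁ + 1/n₂) = 11.6162·√(1/124 + 1/81) = 1.6595.
z* = 1.960; margin = 1.960 × 1.6595 = 3.2526.
Difference = 131.8 − 116.8 = 15.0000.
15.0000 ± 3.2526 → (11.75, 18.25).

(11.75, 18.25)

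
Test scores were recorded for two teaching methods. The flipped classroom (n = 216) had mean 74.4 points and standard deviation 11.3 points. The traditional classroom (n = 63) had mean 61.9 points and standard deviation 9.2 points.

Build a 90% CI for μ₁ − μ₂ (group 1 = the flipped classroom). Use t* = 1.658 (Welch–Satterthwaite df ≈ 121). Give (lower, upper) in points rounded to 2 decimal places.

(10.19, 14.81)

Standard errors of each mean: 11.3/√216 = 0.7689 and 9.2/√63 = 1.1591.
SE(x̄₁ − x̄₂) = √(0.7689² + 1.1591²) = 1.3909 for independent samples with unequal variances.
With t* = 1.658, the margin is 1.658 × 1.3909 = 2.3061.
x̄₁ − x̄₂ = 74.4 − 61.9 = 12.5000; the interval is 12.5000 ± 2.3061 = (10.19, 14.81).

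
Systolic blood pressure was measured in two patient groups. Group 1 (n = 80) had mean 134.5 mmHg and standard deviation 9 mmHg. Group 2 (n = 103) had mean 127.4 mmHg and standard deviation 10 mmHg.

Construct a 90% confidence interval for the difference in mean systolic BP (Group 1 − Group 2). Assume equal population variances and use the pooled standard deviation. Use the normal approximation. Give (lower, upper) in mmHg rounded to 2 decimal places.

(4.75, 9.45)

Pooled variance s_p² = [79·9² + 102·10²] / (80+103−2) = 91.7072, so s_p = 9.5764.
SE_diff = s_p·√(1/n₁ + 1/n₂) = 9.5764·√(1/80 + 1/103) = 1.4271.
z* = 1.645; margin = 1.645 × 1.4271 = 2.3476.
Difference = 134.5 − 127.4 = 7.1000.
7.1000 ± 2.3476 → (4.75, 9.45).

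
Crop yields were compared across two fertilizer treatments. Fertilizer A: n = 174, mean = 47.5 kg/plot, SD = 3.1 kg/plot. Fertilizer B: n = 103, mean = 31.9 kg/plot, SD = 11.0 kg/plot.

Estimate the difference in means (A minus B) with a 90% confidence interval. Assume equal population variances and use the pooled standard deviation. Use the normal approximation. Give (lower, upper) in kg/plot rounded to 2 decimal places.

(14.14, 17.06)

s_p = √[((n₁−1)s₁² + (n₂−1)s₂²)/(n₁+n₂−2)] = √[(173·3.1² + 102·11.0²)/275] = 7.1362.
SE = 7.1362·√(1/174 + 1/103) = 0.8872.
With z* = 1.645, margin = 1.645 × 0.8872 = 1.4594.
x̄₁ − x̄₂ = 47.5 − 31.9 = 15.6000; interval 15.6000 ± 1.4594 = (14.14, 17.06).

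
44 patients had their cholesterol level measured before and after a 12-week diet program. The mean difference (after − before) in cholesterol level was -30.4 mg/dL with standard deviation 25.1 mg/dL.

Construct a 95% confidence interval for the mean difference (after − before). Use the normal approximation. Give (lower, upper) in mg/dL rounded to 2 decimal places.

Paired design: SE = s_d/√n = 25.1/√44 = 3.7840.
z* = 1.960; margin of error = 1.960 × 3.7840 = 7.4166.
-30.4 ± 7.4166 → (-37.82, -22.98).

(-37.82, -22.98)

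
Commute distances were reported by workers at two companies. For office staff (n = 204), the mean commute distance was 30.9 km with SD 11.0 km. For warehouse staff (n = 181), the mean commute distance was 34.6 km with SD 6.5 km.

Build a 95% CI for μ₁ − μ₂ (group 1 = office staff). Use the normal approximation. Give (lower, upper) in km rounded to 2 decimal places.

(-5.48, -1.92)

Per-group SEs: s₁/√n₁ = 11.0/√204 = 0.7702, s₂/√n₂ = 6.5/√181 = 0.4831.
Unpooled SE of the difference: √(0.59320804 + 0.23338561) = 0.9092.
Margin of error = z* · SE = 1.960 × 0.9092 = 1.7820.
x̄₁ − x̄₂ = 30.9 − 34.6 = -3.7000.
CI: -3.7000 ± 1.7820 = (-5.48, -1.92).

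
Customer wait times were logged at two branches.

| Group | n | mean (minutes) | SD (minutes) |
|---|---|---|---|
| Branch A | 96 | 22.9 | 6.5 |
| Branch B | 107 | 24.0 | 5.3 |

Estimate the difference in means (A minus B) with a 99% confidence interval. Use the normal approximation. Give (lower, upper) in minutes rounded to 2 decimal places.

(-3.26, 1.06)

Standard errors of each mean: 6.5/√96 = 0.6634 and 5.3/√107 = 0.5124.
SE(x̄₁ − x̄₂) = √(0.6634² + 0.5124²) = 0.8382 for independent samples with unequal variances.
With z* = 2.576, the margin is 2.576 × 0.8382 = 2.1592.
x̄₁ − x̄₂ = 22.9 − 24.0 = -1.1000; the interval is -1.1000 ± 2.1592 = (-3.26, 1.06).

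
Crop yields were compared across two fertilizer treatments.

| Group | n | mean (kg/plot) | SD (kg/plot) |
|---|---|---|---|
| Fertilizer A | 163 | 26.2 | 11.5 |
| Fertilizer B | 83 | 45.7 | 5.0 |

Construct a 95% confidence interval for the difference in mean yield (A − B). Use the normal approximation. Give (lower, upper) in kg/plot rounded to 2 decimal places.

SE₁ = s₁/√n₁ = 11.5/√163 = 0.9007; SE₂ = 5.0/√83 = 0.5488.
Independent samples, unequal variances: SE_diff = √(SE₁² + SE₂²) = √(0.81126049 + 0.30118144) = 1.0547.
z* = 1.960, so margin of error = 1.960 × 1.0547 = 2.0672.
Difference in means = 26.2 − 45.7 = -19.5000.
-19.5000 ± 2.0672 → (-21.57, -17.43).

(-21.57, -17.43)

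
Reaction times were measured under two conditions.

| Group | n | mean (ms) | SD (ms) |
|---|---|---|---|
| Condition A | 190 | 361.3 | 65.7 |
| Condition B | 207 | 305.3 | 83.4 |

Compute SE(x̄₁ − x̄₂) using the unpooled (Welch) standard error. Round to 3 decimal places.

7.505

Standard errors of each mean: 65.7/√190 = 4.7664 and 83.4/√207 = 5.7967.
SE(x̄₁ − x̄₂) = √(4.7664² + 5.7967²) = 7.5047 for independent samples with unequal variances.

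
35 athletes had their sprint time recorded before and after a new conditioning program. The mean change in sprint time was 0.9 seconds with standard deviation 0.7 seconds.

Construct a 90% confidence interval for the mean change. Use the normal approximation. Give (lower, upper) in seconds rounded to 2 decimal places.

This is a matched-pairs design, so SE = s_d/√n = 0.7/√35 = 0.1183.
Margin = 1.645 × 0.1183 = 0.1946; the interval is 0.9 ± 0.1946 = (0.71, 1.09).

(0.71, 1.09)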